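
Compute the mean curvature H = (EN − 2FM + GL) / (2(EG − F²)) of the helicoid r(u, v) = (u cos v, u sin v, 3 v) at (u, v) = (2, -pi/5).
H = 0

With E = 1, F = 0, G = u^2 + 9, L = 0, M = -3/sqrt(u^2 + 9), N = 0, assemble
  H = (EN − 2FM + GL) / (2(EG − F²)) = 0.
At (u, v) = (2, -pi/5): H = 0.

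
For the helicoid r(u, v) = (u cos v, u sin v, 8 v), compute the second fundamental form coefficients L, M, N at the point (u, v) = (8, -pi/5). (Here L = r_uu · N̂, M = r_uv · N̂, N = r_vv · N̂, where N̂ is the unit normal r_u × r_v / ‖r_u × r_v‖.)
L = 0;  M = -sqrt(2)/2;  N = 0

Compute the unit normal N̂(u, v) = (8*sin(v)/sqrt(u^2 + 64), -8*cos(v)/sqrt(u^2 + 64), u/sqrt(u^2 + 64)), and the second partials r_uu, r_uv, r_vv. Take dot products:
  L(u, v) = r_uu · N̂ = 0,
  M(u, v) = r_uv · N̂ = -8/sqrt(u^2 + 64),
  N(u, v) = r_vv · N̂ = 0.
Evaluating at (u, v) = (8, -pi/5):
  L = 0, M = -sqrt(2)/2, N = 0.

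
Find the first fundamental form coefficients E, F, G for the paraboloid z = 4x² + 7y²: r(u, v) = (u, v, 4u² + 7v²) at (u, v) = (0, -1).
E = 1;  F = 0;  G = 197

Partials: r_u = (1, 0, 8*u), r_v = (0, 1, 14*v). As functions of (u, v):
  E = r_u · r_u = 64*u^2 + 1,
  F = r_u · r_v = 112*u*v,
  G = r_v · r_v = 196*v^2 + 1.
Evaluating at (u, v) = (0, -1): E = 1, F = 0, G = 197.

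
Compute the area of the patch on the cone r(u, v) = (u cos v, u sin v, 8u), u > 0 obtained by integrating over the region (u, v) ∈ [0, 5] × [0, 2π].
Area = 25*sqrt(65)*pi

Area = ∫∫ √(EG − F²) du dv with √(EG − F²) = sqrt(65)*Abs(u). Integrating over [0, 5] × [0, 2π] gives 25*sqrt(65)*pi.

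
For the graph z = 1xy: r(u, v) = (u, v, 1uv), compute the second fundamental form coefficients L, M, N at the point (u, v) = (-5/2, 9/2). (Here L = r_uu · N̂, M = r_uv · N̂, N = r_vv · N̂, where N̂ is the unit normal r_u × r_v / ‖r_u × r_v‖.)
L = 0;  M = sqrt(110)/55;  N = 0

Compute the unit normal N̂(u, v) = (-v/sqrt(u^2 + v^2 + 1), -u/sqrt(u^2 + v^2 + 1), 1/sqrt(u^2 + v^2 + 1)), and the second partials r_uu, r_uv, r_vv. Take dot products:
  L(u, v) = r_uu · N̂ = 0,
  M(u, v) = r_uv · N̂ = 1/sqrt(u^2 + v^2 + 1),
  N(u, v) = r_vv · N̂ = 0.
Evaluating at (u, v) = (-5/2, 9/2):
  L = 0, M = sqrt(110)/55, N = 0.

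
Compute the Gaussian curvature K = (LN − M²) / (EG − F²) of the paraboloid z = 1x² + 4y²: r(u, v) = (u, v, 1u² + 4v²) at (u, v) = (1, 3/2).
K = 16/22201

Coefficients of the first fundamental form: E = 4*u^2 + 1, F = 16*u*v, G = 64*v^2 + 1.
Coefficients of the second fundamental form: L = 2/sqrt(4*u^2 + 64*v^2 + 1), M = 0, N = 8/sqrt(4*u^2 + 64*v^2 + 1).
Assemble K = (LN − M²)/(EG − F²) = 16/(16*u^4 + 512*u^2*v^2 + 8*u^2 + 4096*v^4 + 128*v^2 + 1). At (u, v) = (1, 3/2): K = 16/22201.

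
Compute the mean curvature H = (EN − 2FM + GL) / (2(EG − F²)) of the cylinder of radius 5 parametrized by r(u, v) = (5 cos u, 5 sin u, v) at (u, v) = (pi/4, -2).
H = -1/10

With E = 25, F = 0, G = 1, L = -5, M = 0, N = 0, assemble
  H = (EN − 2FM + GL) / (2(EG − F²)) = -1/10.
At (u, v) = (pi/4, -2): H = -1/10.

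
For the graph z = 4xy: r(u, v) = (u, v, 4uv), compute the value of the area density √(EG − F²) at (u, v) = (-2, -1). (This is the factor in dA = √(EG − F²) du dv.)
√(EG − F²)|_{(-2, -1)} = 9

E = 16*v^2 + 1, F = 16*u*v, G = 16*u^2 + 1, so EG − F² = 16*u^2 + 16*v^2 + 1. Taking the positive square root: √(EG − F²) = sqrt(16*u^2 + 16*v^2 + 1). At (u, v) = (-2, -1): 9.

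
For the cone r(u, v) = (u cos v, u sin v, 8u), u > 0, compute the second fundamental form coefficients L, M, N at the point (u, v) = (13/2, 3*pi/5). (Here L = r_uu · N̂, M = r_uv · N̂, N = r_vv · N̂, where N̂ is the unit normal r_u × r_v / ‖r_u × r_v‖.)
L = 0;  M = 0;  N = 4*sqrt(65)/5

Compute the unit normal N̂(u, v) = (-8*sqrt(65)*u*cos(v)/(65*Abs(u)), -8*sqrt(65)*u*sin(v)/(65*Abs(u)), sqrt(65)*u/(65*Abs(u))), and the second partials r_uu, r_uv, r_vv. Take dot products:
  L(u, v) = r_uu · N̂ = 0,
  M(u, v) = r_uv · N̂ = 0,
  N(u, v) = r_vv · N̂ = 8*sqrt(65)*u^2/(65*Abs(u)).
Evaluating at (u, v) = (13/2, 3*pi/5):
  L = 0, M = 0, N = 4*sqrt(65)/5.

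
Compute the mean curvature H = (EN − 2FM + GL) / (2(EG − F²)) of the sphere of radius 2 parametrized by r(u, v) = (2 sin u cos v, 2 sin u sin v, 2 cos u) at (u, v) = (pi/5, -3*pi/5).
H = -1/2

With E = 4, F = 0, G = 4*sin(u)^2, L = -2*sin(u)/Abs(sin(u)), M = 0, N = -2*sin(u)^3/Abs(sin(u)), assemble
  H = (EN − 2FM + GL) / (2(EG − F²)) = -sin(u)/(2*Abs(sin(u))).
At (u, v) = (pi/5, -3*pi/5): H = -1/2.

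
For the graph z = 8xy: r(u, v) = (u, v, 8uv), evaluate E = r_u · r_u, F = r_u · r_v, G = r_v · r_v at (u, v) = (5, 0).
E = 1;  F = 0;  G = 1601

Partials: r_u = (1, 0, 8*v), r_v = (0, 1, 8*u). As functions of (u, v):
  E = r_u · r_u = 64*v^2 + 1,
  F = r_u · r_v = 64*u*v,
  G = r_v · r_v = 64*u^2 + 1.
Evaluating at (u, v) = (5, 0): E = 1, F = 0, G = 1601.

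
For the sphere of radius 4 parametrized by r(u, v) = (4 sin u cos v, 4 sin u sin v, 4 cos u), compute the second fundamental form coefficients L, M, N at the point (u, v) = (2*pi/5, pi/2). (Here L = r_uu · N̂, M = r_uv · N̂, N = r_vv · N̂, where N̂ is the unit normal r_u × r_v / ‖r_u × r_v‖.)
L = -4;  M = 0;  N = -5/2 - sqrt(5)/2

Compute the unit normal N̂(u, v) = (sin(u)^2*cos(v)/Abs(sin(u)), sin(u)^2*sin(v)/Abs(sin(u)), sin(2*u)/(2*Abs(sin(u)))), and the second partials r_uu, r_uv, r_vv. Take dot products:
  L(u, v) = r_uu · N̂ = -4*sin(u)/Abs(sin(u)),
  M(u, v) = r_uv · N̂ = 0,
  N(u, v) = r_vv · N̂ = -4*sin(u)^3/Abs(sin(u)).
Evaluating at (u, v) = (2*pi/5, pi/2):
  L = -4, M = 0, N = -5/2 - sqrt(5)/2.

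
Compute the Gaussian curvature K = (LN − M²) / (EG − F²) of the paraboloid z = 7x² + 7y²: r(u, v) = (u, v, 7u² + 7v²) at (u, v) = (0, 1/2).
K = 49/625

Coefficients of the first fundamental form: E = 196*u^2 + 1, F = 196*u*v, G = 196*v^2 + 1.
Coefficients of the second fundamental form: L = 14/sqrt(196*u^2 + 196*v^2 + 1), M = 0, N = 14/sqrt(196*u^2 + 196*v^2 + 1).
Assemble K = (LN − M²)/(EG − F²) = 196/(38416*u^4 + 76832*u^2*v^2 + 392*u^2 + 38416*v^4 + 392*v^2 + 1). At (u, v) = (0, 1/2): K = 49/625.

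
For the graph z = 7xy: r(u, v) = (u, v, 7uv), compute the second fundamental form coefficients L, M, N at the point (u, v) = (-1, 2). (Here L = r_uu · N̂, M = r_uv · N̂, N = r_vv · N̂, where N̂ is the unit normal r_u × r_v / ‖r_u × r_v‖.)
L = 0;  M = 7*sqrt(246)/246;  N = 0

Compute the unit normal N̂(u, v) = (-7*v/sqrt(49*u^2 + 49*v^2 + 1), -7*u/sqrt(49*u^2 + 49*v^2 + 1), 1/sqrt(49*u^2 + 49*v^2 + 1)), and the second partials r_uu, r_uv, r_vv. Take dot products:
  L(u, v) = r_uu · N̂ = 0,
  M(u, v) = r_uv · N̂ = 7/sqrt(49*u^2 + 49*v^2 + 1),
  N(u, v) = r_vv · N̂ = 0.
Evaluating at (u, v) = (-1, 2):
  L = 0, M = 7*sqrt(246)/246, N = 0.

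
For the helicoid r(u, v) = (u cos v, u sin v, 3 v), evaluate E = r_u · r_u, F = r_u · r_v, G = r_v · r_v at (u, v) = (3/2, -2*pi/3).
E = 1;  F = 0;  G = 45/4

Partials: r_u = (cos(v), sin(v), 0), r_v = (-u*sin(v), u*cos(v), 3). As functions of (u, v):
  E = r_u · r_u = 1,
  F = r_u · r_v = 0,
  G = r_v · r_v = u^2 + 9.
Evaluating at (u, v) = (3/2, -2*pi/3): E = 1, F = 0, G = 45/4.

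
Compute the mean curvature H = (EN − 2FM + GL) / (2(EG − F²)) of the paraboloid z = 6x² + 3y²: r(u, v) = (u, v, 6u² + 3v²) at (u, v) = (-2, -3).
H = 3681*sqrt(901)/811801

With E = 144*u^2 + 1, F = 72*u*v, G = 36*v^2 + 1, L = 12/sqrt(144*u^2 + 36*v^2 + 1), M = 0, N = 6/sqrt(144*u^2 + 36*v^2 + 1), assemble
  H = (EN − 2FM + GL) / (2(EG − F²)) = 9*(48*u^2 + 24*v^2 + 1)/(144*u^2 + 36*v^2 + 1)^(3/2).
At (u, v) = (-2, -3): H = 3681*sqrt(901)/811801.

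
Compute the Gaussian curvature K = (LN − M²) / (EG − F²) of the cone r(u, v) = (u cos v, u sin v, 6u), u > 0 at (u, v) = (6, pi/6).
K = 0

Coefficients of the first fundamental form: E = 37, F = 0, G = u^2.
Coefficients of the second fundamental form: L = 0, M = 0, N = 6*sqrt(37)*u^2/(37*Abs(u)).
Assemble K = (LN − M²)/(EG − F²) = 0. At (u, v) = (6, pi/6): K = 0.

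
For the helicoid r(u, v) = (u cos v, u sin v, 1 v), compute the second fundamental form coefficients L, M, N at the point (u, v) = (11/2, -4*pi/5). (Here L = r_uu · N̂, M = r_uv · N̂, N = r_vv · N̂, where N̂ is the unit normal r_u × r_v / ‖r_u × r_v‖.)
L = 0;  M = -2*sqrt(5)/25;  N = 0

Compute the unit normal N̂(u, v) = (sin(v)/sqrt(u^2 + 1), -cos(v)/sqrt(u^2 + 1), u/sqrt(u^2 + 1)), and the second partials r_uu, r_uv, r_vv. Take dot products:
  L(u, v) = r_uu · N̂ = 0,
  M(u, v) = r_uv · N̂ = -1/sqrt(u^2 + 1),
  N(u, v) = r_vv · N̂ = 0.
Evaluating at (u, v) = (11/2, -4*pi/5):
  L = 0, M = -2*sqrt(5)/25, N = 0.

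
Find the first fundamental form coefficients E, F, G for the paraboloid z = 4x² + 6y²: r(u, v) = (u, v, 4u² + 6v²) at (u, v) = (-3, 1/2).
E = 577;  F = -144;  G = 37

Partials: r_u = (1, 0, 8*u), r_v = (0, 1, 12*v). As functions of (u, v):
  E = r_u · r_u = 64*u^2 + 1,
  F = r_u · r_v = 96*u*v,
  G = r_v · r_v = 144*v^2 + 1.
Evaluating at (u, v) = (-3, 1/2): E = 577, F = -144, G = 37.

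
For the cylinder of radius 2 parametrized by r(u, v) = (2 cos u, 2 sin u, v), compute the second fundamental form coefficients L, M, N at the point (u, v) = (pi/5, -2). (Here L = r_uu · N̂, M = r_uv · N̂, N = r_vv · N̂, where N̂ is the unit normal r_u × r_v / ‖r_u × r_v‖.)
L = -2;  M = 0;  N = 0

Compute the unit normal N̂(u, v) = (cos(u), sin(u), 0), and the second partials r_uu, r_uv, r_vv. Take dot products:
  L(u, v) = r_uu · N̂ = -2,
  M(u, v) = r_uv · N̂ = 0,
  N(u, v) = r_vv · N̂ = 0.
Evaluating at (u, v) = (pi/5, -2):
  L = -2, M = 0, N = 0.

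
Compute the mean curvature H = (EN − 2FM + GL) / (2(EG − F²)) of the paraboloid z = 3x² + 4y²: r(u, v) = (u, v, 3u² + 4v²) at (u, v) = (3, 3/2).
H = 1735*sqrt(469)/219961

With E = 36*u^2 + 1, F = 48*u*v, G = 64*v^2 + 1, L = 6/sqrt(36*u^2 + 64*v^2 + 1), M = 0, N = 8/sqrt(36*u^2 + 64*v^2 + 1), assemble
  H = (EN − 2FM + GL) / (2(EG − F²)) = (144*u^2 + 192*v^2 + 7)/(36*u^2 + 64*v^2 + 1)^(3/2).
At (u, v) = (3, 3/2): H = 1735*sqrt(469)/219961.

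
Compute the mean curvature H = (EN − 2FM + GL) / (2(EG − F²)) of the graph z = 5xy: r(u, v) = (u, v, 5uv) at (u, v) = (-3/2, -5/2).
H = -1875*sqrt(854)/364658

With E = 25*v^2 + 1, F = 25*u*v, G = 25*u^2 + 1, L = 0, M = 5/sqrt(25*u^2 + 25*v^2 + 1), N = 0, assemble
  H = (EN − 2FM + GL) / (2(EG − F²)) = -125*u*v/(25*u^2 + 25*v^2 + 1)^(3/2).
At (u, v) = (-3/2, -5/2): H = -1875*sqrt(854)/364658.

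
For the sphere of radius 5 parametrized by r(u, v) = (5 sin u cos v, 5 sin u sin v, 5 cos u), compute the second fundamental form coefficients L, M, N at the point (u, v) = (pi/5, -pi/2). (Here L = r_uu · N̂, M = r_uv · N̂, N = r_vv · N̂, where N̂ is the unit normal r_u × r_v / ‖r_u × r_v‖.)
L = -5;  M = 0;  N = -25/8 + 5*sqrt(5)/8

Compute the unit normal N̂(u, v) = (sin(u)^2*cos(v)/Abs(sin(u)), sin(u)^2*sin(v)/Abs(sin(u)), sin(2*u)/(2*Abs(sin(u)))), and the second partials r_uu, r_uv, r_vv. Take dot products:
  L(u, v) = r_uu · N̂ = -5*sin(u)/Abs(sin(u)),
  M(u, v) = r_uv · N̂ = 0,
  N(u, v) = r_vv · N̂ = -5*sin(u)^3/Abs(sin(u)).
Evaluating at (u, v) = (pi/5, -pi/2):
  L = -5, M = 0, N = -25/8 + 5*sqrt(5)/8.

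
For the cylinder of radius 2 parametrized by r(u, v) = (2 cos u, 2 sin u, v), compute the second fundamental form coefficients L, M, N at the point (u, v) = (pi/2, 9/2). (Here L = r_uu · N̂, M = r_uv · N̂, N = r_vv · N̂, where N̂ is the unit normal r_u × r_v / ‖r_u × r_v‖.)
L = -2;  M = 0;  N = 0

Compute the unit normal N̂(u, v) = (cos(u), sin(u), 0), and the second partials r_uu, r_uv, r_vv. Take dot products:
  L(u, v) = r_uu · N̂ = -2,
  M(u, v) = r_uv · N̂ = 0,
  N(u, v) = r_vv · N̂ = 0.
Evaluating at (u, v) = (pi/2, 9/2):
  L = -2, M = 0, N = 0.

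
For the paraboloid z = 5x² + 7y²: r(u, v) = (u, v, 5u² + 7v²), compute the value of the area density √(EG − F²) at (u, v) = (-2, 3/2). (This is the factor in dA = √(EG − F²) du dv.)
√(EG − F²)|_{(-2, 3/2)} = sqrt(842)

E = 100*u^2 + 1, F = 140*u*v, G = 196*v^2 + 1, so EG − F² = 100*u^2 + 196*v^2 + 1. Taking the positive square root: √(EG − F²) = sqrt(100*u^2 + 196*v^2 + 1). At (u, v) = (-2, 3/2): sqrt(842).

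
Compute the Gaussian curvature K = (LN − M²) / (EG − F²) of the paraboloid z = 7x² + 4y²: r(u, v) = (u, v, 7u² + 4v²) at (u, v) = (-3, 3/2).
K = 112/3644281

Coefficients of the first fundamental form: E = 196*u^2 + 1, F = 112*u*v, G = 64*v^2 + 1.
Coefficients of the second fundamental form: L = 14/sqrt(196*u^2 + 64*v^2 + 1), M = 0, N = 8/sqrt(196*u^2 + 64*v^2 + 1).
Assemble K = (LN − M²)/(EG − F²) = 112/(38416*u^4 + 25088*u^2*v^2 + 392*u^2 + 4096*v^4 + 128*v^2 + 1). At (u, v) = (-3, 3/2): K = 112/3644281.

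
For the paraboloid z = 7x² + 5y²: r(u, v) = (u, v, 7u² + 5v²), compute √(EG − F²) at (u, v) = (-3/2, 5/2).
√(EG − F²)|_{(-3/2, 5/2)} = sqrt(1067)

E = 196*u^2 + 1, F = 140*u*v, G = 100*v^2 + 1; EG − F² = 196*u^2 + 100*v^2 + 1; √(EG − F²) = sqrt(196*u^2 + 100*v^2 + 1). At the given point: sqrt(1067).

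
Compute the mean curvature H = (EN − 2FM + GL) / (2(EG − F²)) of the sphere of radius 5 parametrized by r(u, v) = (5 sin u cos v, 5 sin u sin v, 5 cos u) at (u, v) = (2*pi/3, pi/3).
H = -1/5

With E = 25, F = 0, G = 25*sin(u)^2, L = -5*sin(u)/Abs(sin(u)), M = 0, N = -5*sin(u)^3/Abs(sin(u)), assemble
  H = (EN − 2FM + GL) / (2(EG − F²)) = -sin(u)/(5*Abs(sin(u))).
At (u, v) = (2*pi/3, pi/3): H = -1/5.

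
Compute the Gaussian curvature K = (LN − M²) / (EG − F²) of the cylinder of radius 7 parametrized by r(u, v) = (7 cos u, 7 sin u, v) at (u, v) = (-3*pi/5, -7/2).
K = 0

Coefficients of the first fundamental form: E = 49, F = 0, G = 1.
Coefficients of the second fundamental form: L = -7, M = 0, N = 0.
Assemble K = (LN − M²)/(EG − F²) = 0. At (u, v) = (-3*pi/5, -7/2): K = 0.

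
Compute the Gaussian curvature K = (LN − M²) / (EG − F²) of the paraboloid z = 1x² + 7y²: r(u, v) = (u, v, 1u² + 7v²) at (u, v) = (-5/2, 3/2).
K = 28/218089

Coefficients of the first fundamental form: E = 4*u^2 + 1, F = 28*u*v, G = 196*v^2 + 1.
Coefficients of the second fundamental form: L = 2/sqrt(4*u^2 + 196*v^2 + 1), M = 0, N = 14/sqrt(4*u^2 + 196*v^2 + 1).
Assemble K = (LN − M²)/(EG − F²) = 28/(16*u^4 + 1568*u^2*v^2 + 8*u^2 + 38416*v^4 + 392*v^2 + 1). At (u, v) = (-5/2, 3/2): K = 28/218089.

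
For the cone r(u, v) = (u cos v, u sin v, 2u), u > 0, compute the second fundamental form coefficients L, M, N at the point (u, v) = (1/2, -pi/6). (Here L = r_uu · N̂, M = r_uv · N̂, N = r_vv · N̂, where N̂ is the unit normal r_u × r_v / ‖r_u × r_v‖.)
L = 0;  M = 0;  N = sqrt(5)/5

Compute the unit normal N̂(u, v) = (-2*sqrt(5)*u*cos(v)/(5*Abs(u)), -2*sqrt(5)*u*sin(v)/(5*Abs(u)), sqrt(5)*u/(5*Abs(u))), and the second partials r_uu, r_uv, r_vv. Take dot products:
  L(u, v) = r_uu · N̂ = 0,
  M(u, v) = r_uv · N̂ = 0,
  N(u, v) = r_vv · N̂ = 2*sqrt(5)*u^2/(5*Abs(u)).
Evaluating at (u, v) = (1/2, -pi/6):
  L = 0, M = 0, N = sqrt(5)/5.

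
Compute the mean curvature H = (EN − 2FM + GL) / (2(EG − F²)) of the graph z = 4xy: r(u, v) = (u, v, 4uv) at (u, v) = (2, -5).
H = 128*sqrt(465)/43245

With E = 16*v^2 + 1, F = 16*u*v, G = 16*u^2 + 1, L = 0, M = 4/sqrt(16*u^2 + 16*v^2 + 1), N = 0, assemble
  H = (EN − 2FM + GL) / (2(EG − F²)) = -64*u*v/(16*u^2 + 16*v^2 + 1)^(3/2).
At (u, v) = (2, -5): H = 128*sqrt(465)/43245.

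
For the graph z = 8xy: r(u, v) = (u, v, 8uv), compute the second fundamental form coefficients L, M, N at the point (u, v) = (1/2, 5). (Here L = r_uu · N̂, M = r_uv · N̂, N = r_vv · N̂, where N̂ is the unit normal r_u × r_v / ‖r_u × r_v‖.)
L = 0;  M = 8*sqrt(33)/231;  N = 0

Compute the unit normal N̂(u, v) = (-8*v/sqrt(64*u^2 + 64*v^2 + 1), -8*u/sqrt(64*u^2 + 64*v^2 + 1), 1/sqrt(64*u^2 + 64*v^2 + 1)), and the second partials r_uu, r_uv, r_vv. Take dot products:
  L(u, v) = r_uu · N̂ = 0,
  M(u, v) = r_uv · N̂ = 8/sqrt(64*u^2 + 64*v^2 + 1),
  N(u, v) = r_vv · N̂ = 0.
Evaluating at (u, v) = (1/2, 5):
  L = 0, M = 8*sqrt(33)/231, N = 0.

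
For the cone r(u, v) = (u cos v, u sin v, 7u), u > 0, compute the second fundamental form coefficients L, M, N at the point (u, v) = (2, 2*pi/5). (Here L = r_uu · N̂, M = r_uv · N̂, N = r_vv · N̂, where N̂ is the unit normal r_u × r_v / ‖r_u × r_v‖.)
L = 0;  M = 0;  N = 7*sqrt(2)/5

Compute the unit normal N̂(u, v) = (-7*sqrt(2)*u*cos(v)/(10*Abs(u)), -7*sqrt(2)*u*sin(v)/(10*Abs(u)), sqrt(2)*u/(10*Abs(u))), and the second partials r_uu, r_uv, r_vv. Take dot products:
  L(u, v) = r_uu · N̂ = 0,
  M(u, v) = r_uv · N̂ = 0,
  N(u, v) = r_vv · N̂ = 7*sqrt(2)*u^2/(10*Abs(u)).
Evaluating at (u, v) = (2, 2*pi/5):
  L = 0, M = 0, N = 7*sqrt(2)/5.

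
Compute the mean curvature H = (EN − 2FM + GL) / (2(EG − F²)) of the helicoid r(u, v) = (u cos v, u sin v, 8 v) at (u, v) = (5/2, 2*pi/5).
H = 0

With E = 1, F = 0, G = u^2 + 64, L = 0, M = -8/sqrt(u^2 + 64), N = 0, assemble
  H = (EN − 2FM + GL) / (2(EG − F²)) = 0.
At (u, v) = (5/2, 2*pi/5): H = 0.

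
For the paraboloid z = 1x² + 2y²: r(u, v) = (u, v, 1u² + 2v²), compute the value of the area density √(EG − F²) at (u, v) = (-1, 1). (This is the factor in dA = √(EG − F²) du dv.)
√(EG − F²)|_{(-1, 1)} = sqrt(21)

E = 4*u^2 + 1, F = 8*u*v, G = 16*v^2 + 1, so EG − F² = 4*u^2 + 16*v^2 + 1. Taking the positive square root: √(EG − F²) = sqrt(4*u^2 + 16*v^2 + 1). At (u, v) = (-1, 1): sqrt(21).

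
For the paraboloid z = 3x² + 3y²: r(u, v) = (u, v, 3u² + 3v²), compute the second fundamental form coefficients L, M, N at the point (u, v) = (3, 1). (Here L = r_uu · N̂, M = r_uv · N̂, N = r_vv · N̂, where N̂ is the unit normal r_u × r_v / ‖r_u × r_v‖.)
L = 6/19;  M = 0;  N = 6/19

Compute the unit normal N̂(u, v) = (-6*u/sqrt(36*u^2 + 36*v^2 + 1), -6*v/sqrt(36*u^2 + 36*v^2 + 1), 1/sqrt(36*u^2 + 36*v^2 + 1)), and the second partials r_uu, r_uv, r_vv. Take dot products:
  L(u, v) = r_uu · N̂ = 6/sqrt(36*u^2 + 36*v^2 + 1),
  M(u, v) = r_uv · N̂ = 0,
  N(u, v) = r_vv · N̂ = 6/sqrt(36*u^2 + 36*v^2 + 1).
Evaluating at (u, v) = (3, 1):
  L = 6/19, M = 0, N = 6/19.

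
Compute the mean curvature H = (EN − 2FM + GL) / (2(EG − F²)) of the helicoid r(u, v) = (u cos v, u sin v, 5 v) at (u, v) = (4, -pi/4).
H = 0

With E = 1, F = 0, G = u^2 + 25, L = 0, M = -5/sqrt(u^2 + 25), N = 0, assemble
  H = (EN − 2FM + GL) / (2(EG − F²)) = 0.
At (u, v) = (4, -pi/4): H = 0.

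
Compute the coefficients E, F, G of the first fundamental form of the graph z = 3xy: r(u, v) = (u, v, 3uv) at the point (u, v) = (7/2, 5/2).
E = 229/4;  F = 315/4;  G = 445/4

Partials: r_u = (1, 0, 3*v), r_v = (0, 1, 3*u). As functions of (u, v):
  E = r_u · r_u = 9*v^2 + 1,
  F = r_u · r_v = 9*u*v,
  G = r_v · r_v = 9*u^2 + 1.
Evaluating at (u, v) = (7/2, 5/2): E = 229/4, F = 315/4, G = 445/4.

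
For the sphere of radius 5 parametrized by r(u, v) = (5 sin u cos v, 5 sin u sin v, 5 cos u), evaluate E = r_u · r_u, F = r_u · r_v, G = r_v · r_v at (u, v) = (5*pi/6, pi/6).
E = 25;  F = 0;  G = 25/4

Partials: r_u = (5*cos(u)*cos(v), 5*sin(v)*cos(u), -5*sin(u)), r_v = (-5*sin(u)*sin(v), 5*sin(u)*cos(v), 0). As functions of (u, v):
  E = r_u · r_u = 25,
  F = r_u · r_v = 0,
  G = r_v · r_v = 25*sin(u)^2.
Evaluating at (u, v) = (5*pi/6, pi/6): E = 25, F = 0, G = 25/4.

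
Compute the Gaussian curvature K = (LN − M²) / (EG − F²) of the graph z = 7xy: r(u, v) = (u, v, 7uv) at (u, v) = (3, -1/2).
K = -784/3301489

Coefficients of the first fundamental form: E = 49*v^2 + 1, F = 49*u*v, G = 49*u^2 + 1.
Coefficients of the second fundamental form: L = 0, M = 7/sqrt(49*u^2 + 49*v^2 + 1), N = 0.
Assemble K = (LN − M²)/(EG − F²) = -49/(2401*u^4 + 4802*u^2*v^2 + 98*u^2 + 2401*v^4 + 98*v^2 + 1). At (u, v) = (3, -1/2): K = -784/3301489.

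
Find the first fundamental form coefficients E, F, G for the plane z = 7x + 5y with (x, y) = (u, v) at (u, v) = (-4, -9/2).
E = 50;  F = 35;  G = 26

Partials: r_u = (1, 0, 7), r_v = (0, 1, 5). As functions of (u, v):
  E = r_u · r_u = 50,
  F = r_u · r_v = 35,
  G = r_v · r_v = 26.
Evaluating at (u, v) = (-4, -9/2): E = 50, F = 35, G = 26.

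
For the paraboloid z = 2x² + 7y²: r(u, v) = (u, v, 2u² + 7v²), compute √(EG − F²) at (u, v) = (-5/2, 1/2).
√(EG − F²)|_{(-5/2, 1/2)} = 5*sqrt(6)

E = 16*u^2 + 1, F = 56*u*v, G = 196*v^2 + 1; EG − F² = 16*u^2 + 196*v^2 + 1; √(EG − F²) = sqrt(16*u^2 + 196*v^2 + 1). At the given point: 5*sqrt(6).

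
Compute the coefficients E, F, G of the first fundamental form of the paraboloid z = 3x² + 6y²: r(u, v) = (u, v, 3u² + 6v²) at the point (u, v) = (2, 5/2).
E = 145;  F = 360;  G = 901

Partials: r_u = (1, 0, 6*u), r_v = (0, 1, 12*v). As functions of (u, v):
  E = r_u · r_u = 36*u^2 + 1,
  F = r_u · r_v = 72*u*v,
  G = r_v · r_v = 144*v^2 + 1.
Evaluating at (u, v) = (2, 5/2): E = 145, F = 360, G = 901.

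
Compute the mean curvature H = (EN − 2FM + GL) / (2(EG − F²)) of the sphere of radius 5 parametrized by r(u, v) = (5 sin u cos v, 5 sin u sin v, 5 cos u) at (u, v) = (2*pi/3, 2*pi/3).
H = -1/5

With E = 25, F = 0, G = 25*sin(u)^2, L = -5*sin(u)/Abs(sin(u)), M = 0, N = -5*sin(u)^3/Abs(sin(u)), assemble
  H = (EN − 2FM + GL) / (2(EG − F²)) = -sin(u)/(5*Abs(sin(u))).
At (u, v) = (2*pi/3, 2*pi/3): H = -1/5.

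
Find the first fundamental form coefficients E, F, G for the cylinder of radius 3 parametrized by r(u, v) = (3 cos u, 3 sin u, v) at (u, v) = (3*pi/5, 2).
E = 9;  F = 0;  G = 1

Partials: r_u = (-3*sin(u), 3*cos(u), 0), r_v = (0, 0, 1). As functions of (u, v):
  E = r_u · r_u = 9,
  F = r_u · r_v = 0,
  G = r_v · r_v = 1.
Evaluating at (u, v) = (3*pi/5, 2): E = 9, F = 0, G = 1.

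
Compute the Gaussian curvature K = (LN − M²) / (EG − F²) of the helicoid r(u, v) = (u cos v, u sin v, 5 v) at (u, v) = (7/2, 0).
K = -400/22201

Coefficients of the first fundamental form: E = 1, F = 0, G = u^2 + 25.
Coefficients of the second fundamental form: L = 0, M = -5/sqrt(u^2 + 25), N = 0.
Assemble K = (LN − M²)/(EG − F²) = -25/(u^2 + 25)^2. At (u, v) = (7/2, 0): K = -400/22201.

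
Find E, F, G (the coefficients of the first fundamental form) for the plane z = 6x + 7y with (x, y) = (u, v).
E = 37;  F = 42;  G = 50

Compute partials: r_u = (1, 0, 6), r_v = (0, 1, 7). Then
  E = r_u · r_u = 37,
  F = r_u · r_v = 42,
  G = r_v · r_v = 50.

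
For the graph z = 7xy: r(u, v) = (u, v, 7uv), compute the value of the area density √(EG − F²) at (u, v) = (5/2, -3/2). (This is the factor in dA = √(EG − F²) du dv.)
√(EG − F²)|_{(5/2, -3/2)} = sqrt(1670)/2

E = 49*v^2 + 1, F = 49*u*v, G = 49*u^2 + 1, so EG − F² = 49*u^2 + 49*v^2 + 1. Taking the positive square root: √(EG − F²) = sqrt(49*u^2 + 49*v^2 + 1). At (u, v) = (5/2, -3/2): sqrt(1670)/2.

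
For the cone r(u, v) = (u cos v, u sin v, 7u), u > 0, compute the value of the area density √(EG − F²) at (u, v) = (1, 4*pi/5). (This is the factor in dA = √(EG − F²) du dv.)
√(EG − F²)|_{(1, 4*pi/5)} = 5*sqrt(2)

E = 50, F = 0, G = u^2, so EG − F² = 50*u^2. Taking the positive square root: √(EG − F²) = 5*sqrt(2)*Abs(u). At (u, v) = (1, 4*pi/5): 5*sqrt(2).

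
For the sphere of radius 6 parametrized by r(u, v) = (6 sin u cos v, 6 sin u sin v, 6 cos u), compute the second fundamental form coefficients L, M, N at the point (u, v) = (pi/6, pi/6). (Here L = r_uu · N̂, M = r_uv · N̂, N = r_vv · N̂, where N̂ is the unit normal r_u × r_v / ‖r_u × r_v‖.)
L = -6;  M = 0;  N = -3/2

Compute the unit normal N̂(u, v) = (sin(u)^2*cos(v)/Abs(sin(u)), sin(u)^2*sin(v)/Abs(sin(u)), sin(2*u)/(2*Abs(sin(u)))), and the second partials r_uu, r_uv, r_vv. Take dot products:
  L(u, v) = r_uu · N̂ = -6*sin(u)/Abs(sin(u)),
  M(u, v) = r_uv · N̂ = 0,
  N(u, v) = r_vv · N̂ = -6*sin(u)^3/Abs(sin(u)).
Evaluating at (u, v) = (pi/6, pi/6):
  L = -6, M = 0, N = -3/2.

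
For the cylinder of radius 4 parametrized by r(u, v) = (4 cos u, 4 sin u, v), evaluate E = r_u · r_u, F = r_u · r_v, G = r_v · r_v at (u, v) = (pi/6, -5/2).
E = 16;  F = 0;  G = 1

Partials: r_u = (-4*sin(u), 4*cos(u), 0), r_v = (0, 0, 1). As functions of (u, v):
  E = r_u · r_u = 16,
  F = r_u · r_v = 0,
  G = r_v · r_v = 1.
Evaluating at (u, v) = (pi/6, -5/2): E = 16, F = 0, G = 1.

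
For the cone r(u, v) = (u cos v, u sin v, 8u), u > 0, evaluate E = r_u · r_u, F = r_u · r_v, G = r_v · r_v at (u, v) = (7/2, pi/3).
E = 65;  F = 0;  G = 49/4

Partials: r_u = (cos(v), sin(v), 8), r_v = (-u*sin(v), u*cos(v), 0). As functions of (u, v):
  E = r_u · r_u = 65,
  F = r_u · r_v = 0,
  G = r_v · r_v = u^2.
Evaluating at (u, v) = (7/2, pi/3): E = 65, F = 0, G = 49/4.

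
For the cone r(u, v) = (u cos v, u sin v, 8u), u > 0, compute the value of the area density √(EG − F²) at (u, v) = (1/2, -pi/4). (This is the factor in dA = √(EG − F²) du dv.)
√(EG − F²)|_{(1/2, -pi/4)} = sqrt(65)/2

E = 65, F = 0, G = u^2, so EG − F² = 65*u^2. Taking the positive square root: √(EG − F²) = sqrt(65)*Abs(u). At (u, v) = (1/2, -pi/4): sqrt(65)/2.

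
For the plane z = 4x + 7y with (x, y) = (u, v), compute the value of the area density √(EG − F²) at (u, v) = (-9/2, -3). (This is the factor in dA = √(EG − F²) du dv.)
√(EG − F²)|_{(-9/2, -3)} = sqrt(66)

E = 17, F = 28, G = 50, so EG − F² = 66. Taking the positive square root: √(EG − F²) = sqrt(66). At (u, v) = (-9/2, -3): sqrt(66).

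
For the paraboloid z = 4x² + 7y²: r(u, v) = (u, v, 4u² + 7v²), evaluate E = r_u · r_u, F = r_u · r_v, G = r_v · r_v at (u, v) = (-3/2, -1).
E = 145;  F = 168;  G = 197

Partials: r_u = (1, 0, 8*u), r_v = (0, 1, 14*v). As functions of (u, v):
  E = r_u · r_u = 64*u^2 + 1,
  F = r_u · r_v = 112*u*v,
  G = r_v · r_v = 196*v^2 + 1.
Evaluating at (u, v) = (-3/2, -1): E = 145, F = 168, G = 197.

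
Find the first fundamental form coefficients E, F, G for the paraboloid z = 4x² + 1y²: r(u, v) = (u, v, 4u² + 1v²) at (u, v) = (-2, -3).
E = 257;  F = 96;  G = 37

Partials: r_u = (1, 0, 8*u), r_v = (0, 1, 2*v). As functions of (u, v):
  E = r_u · r_u = 64*u^2 + 1,
  F = r_u · r_v = 16*u*v,
  G = r_v · r_v = 4*v^2 + 1.
Evaluating at (u, v) = (-2, -3): E = 257, F = 96, G = 37.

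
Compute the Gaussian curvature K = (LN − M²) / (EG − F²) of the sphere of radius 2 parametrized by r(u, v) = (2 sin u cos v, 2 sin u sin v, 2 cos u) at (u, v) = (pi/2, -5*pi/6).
K = 1/4

Coefficients of the first fundamental form: E = 4, F = 0, G = 4*sin(u)^2.
Coefficients of the second fundamental form: L = -2*sin(u)/Abs(sin(u)), M = 0, N = -2*sin(u)^3/Abs(sin(u)).
Assemble K = (LN − M²)/(EG − F²) = 1/4. At (u, v) = (pi/2, -5*pi/6): K = 1/4.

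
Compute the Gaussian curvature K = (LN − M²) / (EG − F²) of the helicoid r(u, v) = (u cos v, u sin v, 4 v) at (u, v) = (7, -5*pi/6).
K = -16/4225

Coefficients of the first fundamental form: E = 1, F = 0, G = u^2 + 16.
Coefficients of the second fundamental form: L = 0, M = -4/sqrt(u^2 + 16), N = 0.
Assemble K = (LN − M²)/(EG − F²) = -16/(u^2 + 16)^2. At (u, v) = (7, -5*pi/6): K = -16/4225.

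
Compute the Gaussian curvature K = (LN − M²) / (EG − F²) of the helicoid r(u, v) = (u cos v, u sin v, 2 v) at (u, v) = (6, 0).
K = -1/400

Coefficients of the first fundamental form: E = 1, F = 0, G = u^2 + 4.
Coefficients of the second fundamental form: L = 0, M = -2/sqrt(u^2 + 4), N = 0.
Assemble K = (LN − M²)/(EG − F²) = -4/(u^2 + 4)^2. At (u, v) = (6, 0): K = -1/400.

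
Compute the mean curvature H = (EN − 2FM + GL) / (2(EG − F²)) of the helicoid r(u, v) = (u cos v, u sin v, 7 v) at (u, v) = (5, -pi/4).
H = 0

With E = 1, F = 0, G = u^2 + 49, L = 0, M = -7/sqrt(u^2 + 49), N = 0, assemble
  H = (EN − 2FM + GL) / (2(EG − F²)) = 0.
At (u, v) = (5, -pi/4): H = 0.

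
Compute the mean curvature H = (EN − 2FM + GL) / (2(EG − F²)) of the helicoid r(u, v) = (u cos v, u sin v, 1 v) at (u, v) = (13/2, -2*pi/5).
H = 0

With E = 1, F = 0, G = u^2 + 1, L = 0, M = -1/sqrt(u^2 + 1), N = 0, assemble
  H = (EN − 2FM + GL) / (2(EG − F²)) = 0.
At (u, v) = (13/2, -2*pi/5): H = 0.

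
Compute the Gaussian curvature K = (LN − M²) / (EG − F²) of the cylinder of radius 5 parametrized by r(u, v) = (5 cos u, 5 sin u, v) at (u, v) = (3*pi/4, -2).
K = 0

Coefficients of the first fundamental form: E = 25, F = 0, G = 1.
Coefficients of the second fundamental form: L = -5, M = 0, N = 0.
Assemble K = (LN − M²)/(EG − F²) = 0. At (u, v) = (3*pi/4, -2): K = 0.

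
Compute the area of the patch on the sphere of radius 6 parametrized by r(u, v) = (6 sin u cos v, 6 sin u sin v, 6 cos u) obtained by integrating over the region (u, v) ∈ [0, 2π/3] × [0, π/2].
Area = 27*pi

Area = ∫∫ √(EG − F²) du dv with √(EG − F²) = 36*Abs(sin(u)). Integrating over [0, 2π/3] × [0, π/2] gives 27*pi.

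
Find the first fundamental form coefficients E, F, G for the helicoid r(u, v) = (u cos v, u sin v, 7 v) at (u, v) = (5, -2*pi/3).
E = 1;  F = 0;  G = 74

Partials: r_u = (cos(v), sin(v), 0), r_v = (-u*sin(v), u*cos(v), 7). As functions of (u, v):
  E = r_u · r_u = 1,
  F = r_u · r_v = 0,
  G = r_v · r_v = u^2 + 49.
Evaluating at (u, v) = (5, -2*pi/3): E = 1, F = 0, G = 74.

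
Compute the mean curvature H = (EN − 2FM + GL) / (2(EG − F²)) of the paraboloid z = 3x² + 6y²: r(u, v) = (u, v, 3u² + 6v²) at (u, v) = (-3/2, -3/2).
H = 1467*sqrt(406)/164836

With E = 36*u^2 + 1, F = 72*u*v, G = 144*v^2 + 1, L = 6/sqrt(36*u^2 + 144*v^2 + 1), M = 0, N = 12/sqrt(36*u^2 + 144*v^2 + 1), assemble
  H = (EN − 2FM + GL) / (2(EG − F²)) = 9*(24*u^2 + 48*v^2 + 1)/(36*u^2 + 144*v^2 + 1)^(3/2).
At (u, v) = (-3/2, -3/2): H = 1467*sqrt(406)/164836.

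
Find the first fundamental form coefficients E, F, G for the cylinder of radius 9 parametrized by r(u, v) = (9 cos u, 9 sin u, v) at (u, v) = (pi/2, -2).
E = 81;  F = 0;  G = 1

Partials: r_u = (-9*sin(u), 9*cos(u), 0), r_v = (0, 0, 1). As functions of (u, v):
  E = r_u · r_u = 81,
  F = r_u · r_v = 0,
  G = r_v · r_v = 1.
Evaluating at (u, v) = (pi/2, -2): E = 81, F = 0, G = 1.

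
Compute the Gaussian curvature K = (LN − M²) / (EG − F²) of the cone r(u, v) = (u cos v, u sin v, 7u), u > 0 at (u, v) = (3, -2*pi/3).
K = 0

Coefficients of the first fundamental form: E = 50, F = 0, G = u^2.
Coefficients of the second fundamental form: L = 0, M = 0, N = 7*sqrt(2)*u^2/(10*Abs(u)).
Assemble K = (LN − M²)/(EG − F²) = 0. At (u, v) = (3, -2*pi/3): K = 0.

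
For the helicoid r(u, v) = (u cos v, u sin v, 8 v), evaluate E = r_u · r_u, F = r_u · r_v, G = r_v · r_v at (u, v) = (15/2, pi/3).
E = 1;  F = 0;  G = 481/4

Partials: r_u = (cos(v), sin(v), 0), r_v = (-u*sin(v), u*cos(v), 8). As functions of (u, v):
  E = r_u · r_u = 1,
  F = r_u · r_v = 0,
  G = r_v · r_v = u^2 + 64.
Evaluating at (u, v) = (15/2, pi/3): E = 1, F = 0, G = 481/4.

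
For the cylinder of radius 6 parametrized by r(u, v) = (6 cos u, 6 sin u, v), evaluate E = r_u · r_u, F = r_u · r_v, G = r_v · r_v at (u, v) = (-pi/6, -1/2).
E = 36;  F = 0;  G = 1

Partials: r_u = (-6*sin(u), 6*cos(u), 0), r_v = (0, 0, 1). As functions of (u, v):
  E = r_u · r_u = 36,
  F = r_u · r_v = 0,
  G = r_v · r_v = 1.
Evaluating at (u, v) = (-pi/6, -1/2): E = 36, F = 0, G = 1.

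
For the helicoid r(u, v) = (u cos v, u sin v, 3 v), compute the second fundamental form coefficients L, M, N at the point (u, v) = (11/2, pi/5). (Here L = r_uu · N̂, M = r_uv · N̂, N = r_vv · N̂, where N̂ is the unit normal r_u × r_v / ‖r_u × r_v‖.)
L = 0;  M = -6*sqrt(157)/157;  N = 0

Compute the unit normal N̂(u, v) = (3*sin(v)/sqrt(u^2 + 9), -3*cos(v)/sqrt(u^2 + 9), u/sqrt(u^2 + 9)), and the second partials r_uu, r_uv, r_vv. Take dot products:
  L(u, v) = r_uu · N̂ = 0,
  M(u, v) = r_uv · N̂ = -3/sqrt(u^2 + 9),
  N(u, v) = r_vv · N̂ = 0.
Evaluating at (u, v) = (11/2, pi/5):
  L = 0, M = -6*sqrt(157)/157, N = 0.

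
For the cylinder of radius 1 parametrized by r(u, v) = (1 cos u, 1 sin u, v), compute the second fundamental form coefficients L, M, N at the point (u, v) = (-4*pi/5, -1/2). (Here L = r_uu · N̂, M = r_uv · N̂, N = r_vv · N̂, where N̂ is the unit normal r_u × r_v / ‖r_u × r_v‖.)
L = -1;  M = 0;  N = 0

Compute the unit normal N̂(u, v) = (cos(u), sin(u), 0), and the second partials r_uu, r_uv, r_vv. Take dot products:
  L(u, v) = r_uu · N̂ = -1,
  M(u, v) = r_uv · N̂ = 0,
  N(u, v) = r_vv · N̂ = 0.
Evaluating at (u, v) = (-4*pi/5, -1/2):
  L = -1, M = 0, N = 0.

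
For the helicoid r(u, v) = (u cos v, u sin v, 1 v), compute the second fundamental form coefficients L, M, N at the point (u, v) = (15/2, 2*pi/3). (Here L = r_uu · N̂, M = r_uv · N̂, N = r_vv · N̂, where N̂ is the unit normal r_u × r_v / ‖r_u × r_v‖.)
L = 0;  M = -2*sqrt(229)/229;  N = 0

Compute the unit normal N̂(u, v) = (sin(v)/sqrt(u^2 + 1), -cos(v)/sqrt(u^2 + 1), u/sqrt(u^2 + 1)), and the second partials r_uu, r_uv, r_vv. Take dot products:
  L(u, v) = r_uu · N̂ = 0,
  M(u, v) = r_uv · N̂ = -1/sqrt(u^2 + 1),
  N(u, v) = r_vv · N̂ = 0.
Evaluating at (u, v) = (15/2, 2*pi/3):
  L = 0, M = -2*sqrt(229)/229, N = 0.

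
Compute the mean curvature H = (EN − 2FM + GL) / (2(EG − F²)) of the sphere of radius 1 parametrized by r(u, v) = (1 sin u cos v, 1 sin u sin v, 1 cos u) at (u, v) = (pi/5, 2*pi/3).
H = -1

With E = 1, F = 0, G = sin(u)^2, L = -sin(u)/Abs(sin(u)), M = 0, N = -sin(u)^3/Abs(sin(u)), assemble
  H = (EN − 2FM + GL) / (2(EG − F²)) = -sin(u)/Abs(sin(u)).
At (u, v) = (pi/5, 2*pi/3): H = -1.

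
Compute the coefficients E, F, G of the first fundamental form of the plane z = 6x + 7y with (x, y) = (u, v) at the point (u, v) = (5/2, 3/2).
E = 37;  F = 42;  G = 50

Partials: r_u = (1, 0, 6), r_v = (0, 1, 7). As functions of (u, v):
  E = r_u · r_u = 37,
  F = r_u · r_v = 42,
  G = r_v · r_v = 50.
Evaluating at (u, v) = (5/2, 3/2): E = 37, F = 42, G = 50.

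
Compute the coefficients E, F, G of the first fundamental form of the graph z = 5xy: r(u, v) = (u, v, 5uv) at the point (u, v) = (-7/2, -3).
E = 226;  F = 525/2;  G = 1229/4

Partials: r_u = (1, 0, 5*v), r_v = (0, 1, 5*u). As functions of (u, v):
  E = r_u · r_u = 25*v^2 + 1,
  F = r_u · r_v = 25*u*v,
  G = r_v · r_v = 25*u^2 + 1.
Evaluating at (u, v) = (-7/2, -3): E = 226, F = 525/2, G = 1229/4.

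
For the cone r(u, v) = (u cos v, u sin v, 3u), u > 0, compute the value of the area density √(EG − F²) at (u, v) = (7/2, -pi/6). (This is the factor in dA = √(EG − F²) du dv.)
√(EG − F²)|_{(7/2, -pi/6)} = 7*sqrt(10)/2

E = 10, F = 0, G = u^2, so EG − F² = 10*u^2. Taking the positive square root: √(EG − F²) = sqrt(10)*Abs(u). At (u, v) = (7/2, -pi/6): 7*sqrt(10)/2.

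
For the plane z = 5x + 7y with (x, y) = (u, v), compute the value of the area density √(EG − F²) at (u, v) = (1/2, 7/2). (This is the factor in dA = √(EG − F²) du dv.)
√(EG − F²)|_{(1/2, 7/2)} = 5*sqrt(3)

E = 26, F = 35, G = 50, so EG − F² = 75. Taking the positive square root: √(EG − F²) = 5*sqrt(3). At (u, v) = (1/2, 7/2): 5*sqrt(3).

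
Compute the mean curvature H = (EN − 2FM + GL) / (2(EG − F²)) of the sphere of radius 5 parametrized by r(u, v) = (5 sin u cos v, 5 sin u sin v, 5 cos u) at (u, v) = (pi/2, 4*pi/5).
H = -1/5

With E = 25, F = 0, G = 25*sin(u)^2, L = -5*sin(u)/Abs(sin(u)), M = 0, N = -5*sin(u)^3/Abs(sin(u)), assemble
  H = (EN − 2FM + GL) / (2(EG − F²)) = -sin(u)/(5*Abs(sin(u))).
At (u, v) = (pi/2, 4*pi/5): H = -1/5.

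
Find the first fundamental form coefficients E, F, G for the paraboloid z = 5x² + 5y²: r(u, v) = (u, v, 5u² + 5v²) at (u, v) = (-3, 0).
E = 901;  F = 0;  G = 1

Partials: r_u = (1, 0, 10*u), r_v = (0, 1, 10*v). As functions of (u, v):
  E = r_u · r_u = 100*u^2 + 1,
  F = r_u · r_v = 100*u*v,
  G = r_v · r_v = 100*v^2 + 1.
Evaluating at (u, v) = (-3, 0): E = 901, F = 0, G = 1.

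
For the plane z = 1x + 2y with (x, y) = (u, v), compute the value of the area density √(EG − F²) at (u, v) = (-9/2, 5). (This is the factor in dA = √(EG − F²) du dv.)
√(EG − F²)|_{(-9/2, 5)} = sqrt(6)

E = 2, F = 2, G = 5, so EG − F² = 6. Taking the positive square root: √(EG − F²) = sqrt(6). At (u, v) = (-9/2, 5): sqrt(6).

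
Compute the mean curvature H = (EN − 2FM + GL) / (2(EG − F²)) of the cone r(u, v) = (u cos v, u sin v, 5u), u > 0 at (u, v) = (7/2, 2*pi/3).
H = 5*sqrt(26)/182

With E = 26, F = 0, G = u^2, L = 0, M = 0, N = 5*sqrt(26)*u^2/(26*Abs(u)), assemble
  H = (EN − 2FM + GL) / (2(EG − F²)) = 5*sqrt(26)/(52*Abs(u)).
At (u, v) = (7/2, 2*pi/3): H = 5*sqrt(26)/182.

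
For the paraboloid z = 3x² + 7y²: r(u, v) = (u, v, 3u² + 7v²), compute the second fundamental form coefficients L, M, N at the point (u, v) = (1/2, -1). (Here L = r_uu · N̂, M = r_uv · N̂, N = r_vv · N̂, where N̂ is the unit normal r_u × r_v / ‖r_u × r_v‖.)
L = 3*sqrt(206)/103;  M = 0;  N = 7*sqrt(206)/103

Compute the unit normal N̂(u, v) = (-6*u/sqrt(36*u^2 + 196*v^2 + 1), -14*v/sqrt(36*u^2 + 196*v^2 + 1), 1/sqrt(36*u^2 + 196*v^2 + 1)), and the second partials r_uu, r_uv, r_vv. Take dot products:
  L(u, v) = r_uu · N̂ = 6/sqrt(36*u^2 + 196*v^2 + 1),
  M(u, v) = r_uv · N̂ = 0,
  N(u, v) = r_vv · N̂ = 14/sqrt(36*u^2 + 196*v^2 + 1).
Evaluating at (u, v) = (1/2, -1):
  L = 3*sqrt(206)/103, M = 0, N = 7*sqrt(206)/103.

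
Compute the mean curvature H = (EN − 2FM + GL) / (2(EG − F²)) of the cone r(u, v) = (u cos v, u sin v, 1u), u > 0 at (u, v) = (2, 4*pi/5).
H = sqrt(2)/8

With E = 2, F = 0, G = u^2, L = 0, M = 0, N = sqrt(2)*u^2/(2*Abs(u)), assemble
  H = (EN − 2FM + GL) / (2(EG − F²)) = sqrt(2)/(4*Abs(u)).
At (u, v) = (2, 4*pi/5): H = sqrt(2)/8.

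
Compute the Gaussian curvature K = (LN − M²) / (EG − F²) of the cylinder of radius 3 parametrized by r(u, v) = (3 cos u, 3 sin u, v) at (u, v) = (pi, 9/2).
K = 0

Coefficients of the first fundamental form: E = 9, F = 0, G = 1.
Coefficients of the second fundamental form: L = -3, M = 0, N = 0.
Assemble K = (LN − M²)/(EG − F²) = 0. At (u, v) = (pi, 9/2): K = 0.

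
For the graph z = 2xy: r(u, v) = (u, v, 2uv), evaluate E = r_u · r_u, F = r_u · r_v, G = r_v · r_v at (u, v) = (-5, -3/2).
E = 10;  F = 30;  G = 101

Partials: r_u = (1, 0, 2*v), r_v = (0, 1, 2*u). As functions of (u, v):
  E = r_u · r_u = 4*v^2 + 1,
  F = r_u · r_v = 4*u*v,
  G = r_v · r_v = 4*u^2 + 1.
Evaluating at (u, v) = (-5, -3/2): E = 10, F = 30, G = 101.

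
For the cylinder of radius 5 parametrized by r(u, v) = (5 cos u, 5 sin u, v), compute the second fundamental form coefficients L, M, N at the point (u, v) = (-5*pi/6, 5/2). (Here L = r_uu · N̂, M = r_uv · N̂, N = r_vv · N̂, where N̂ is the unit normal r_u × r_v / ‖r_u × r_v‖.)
L = -5;  M = 0;  N = 0

Compute the unit normal N̂(u, v) = (cos(u), sin(u), 0), and the second partials r_uu, r_uv, r_vv. Take dot products:
  L(u, v) = r_uu · N̂ = -5,
  M(u, v) = r_uv · N̂ = 0,
  N(u, v) = r_vv · N̂ = 0.
Evaluating at (u, v) = (-5*pi/6, 5/2):
  L = -5, M = 0, N = 0.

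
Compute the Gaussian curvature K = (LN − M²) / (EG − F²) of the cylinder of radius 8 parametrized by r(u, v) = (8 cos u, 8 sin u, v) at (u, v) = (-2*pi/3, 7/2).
K = 0

Coefficients of the first fundamental form: E = 64, F = 0, G = 1.
Coefficients of the second fundamental form: L = -8, M = 0, N = 0.
Assemble K = (LN − M²)/(EG − F²) = 0. At (u, v) = (-2*pi/3, 7/2): K = 0.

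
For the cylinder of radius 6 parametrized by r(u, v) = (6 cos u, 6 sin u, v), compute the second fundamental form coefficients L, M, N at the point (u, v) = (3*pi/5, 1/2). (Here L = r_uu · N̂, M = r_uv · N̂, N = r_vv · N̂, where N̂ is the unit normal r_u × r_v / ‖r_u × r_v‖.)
L = -6;  M = 0;  N = 0

Compute the unit normal N̂(u, v) = (cos(u), sin(u), 0), and the second partials r_uu, r_uv, r_vv. Take dot products:
  L(u, v) = r_uu · N̂ = -6,
  M(u, v) = r_uv · N̂ = 0,
  N(u, v) = r_vv · N̂ = 0.
Evaluating at (u, v) = (3*pi/5, 1/2):
  L = -6, M = 0, N = 0.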